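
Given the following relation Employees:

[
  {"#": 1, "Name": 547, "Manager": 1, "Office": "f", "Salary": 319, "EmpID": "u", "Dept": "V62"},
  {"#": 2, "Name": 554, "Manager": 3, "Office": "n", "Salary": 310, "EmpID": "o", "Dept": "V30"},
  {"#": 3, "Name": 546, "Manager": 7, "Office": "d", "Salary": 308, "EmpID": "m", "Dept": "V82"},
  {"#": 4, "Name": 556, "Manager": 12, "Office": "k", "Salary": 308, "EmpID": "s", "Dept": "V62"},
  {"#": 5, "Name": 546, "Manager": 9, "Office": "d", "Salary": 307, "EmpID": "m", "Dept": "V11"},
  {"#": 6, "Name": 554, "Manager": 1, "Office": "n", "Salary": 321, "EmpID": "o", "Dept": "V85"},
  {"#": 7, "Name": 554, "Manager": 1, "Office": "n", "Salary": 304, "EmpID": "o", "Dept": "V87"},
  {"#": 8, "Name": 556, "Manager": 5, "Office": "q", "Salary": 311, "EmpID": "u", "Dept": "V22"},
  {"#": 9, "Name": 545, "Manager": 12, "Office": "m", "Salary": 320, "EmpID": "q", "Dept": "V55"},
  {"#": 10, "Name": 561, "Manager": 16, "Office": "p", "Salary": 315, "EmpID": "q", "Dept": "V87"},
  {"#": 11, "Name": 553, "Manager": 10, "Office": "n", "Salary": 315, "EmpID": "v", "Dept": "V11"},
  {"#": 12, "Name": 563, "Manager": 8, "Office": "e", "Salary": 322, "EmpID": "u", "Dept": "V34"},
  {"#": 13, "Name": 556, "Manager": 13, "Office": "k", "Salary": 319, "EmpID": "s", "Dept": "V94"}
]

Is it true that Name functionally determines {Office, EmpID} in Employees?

No

Name=547: row 1 → {Office,EmpID} = (f, u) ✓
Name=554: rows 2, 6, 7 → {Office,EmpID} = (n, o), (n, o), (n, o) ✓
Name=546: rows 3, 5 → {Office,EmpID} = (d, m), (d, m) ✓
Name=556: rows 4, 8, 13 → {Office,EmpID} takes values {(k, s), (q, u)} — violation
Name=545: row 9 → {Office,EmpID} = (m, q) ✓
Name=561: row 10 → {Office,EmpID} = (p, q) ✓
Name=553: row 11 → {Office,EmpID} = (n, v) ✓
Name=563: row 12 → {Office,EmpID} = (e, u) ✓
Two rows agree on Name but differ on {Office, EmpID}, so Name → {Office, EmpID} does not hold.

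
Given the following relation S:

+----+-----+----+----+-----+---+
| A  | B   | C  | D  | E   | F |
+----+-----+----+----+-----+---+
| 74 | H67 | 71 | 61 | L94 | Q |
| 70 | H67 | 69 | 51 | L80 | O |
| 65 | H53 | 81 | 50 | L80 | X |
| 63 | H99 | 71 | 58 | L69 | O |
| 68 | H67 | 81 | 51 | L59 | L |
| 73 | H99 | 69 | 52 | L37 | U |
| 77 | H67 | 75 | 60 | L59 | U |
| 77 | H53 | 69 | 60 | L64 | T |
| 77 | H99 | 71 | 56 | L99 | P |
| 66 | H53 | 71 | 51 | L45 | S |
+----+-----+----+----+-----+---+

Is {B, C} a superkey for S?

Two distinct rows share (B=H99, C=71), so {B, C} does not determine every attribute — not a superkey.

No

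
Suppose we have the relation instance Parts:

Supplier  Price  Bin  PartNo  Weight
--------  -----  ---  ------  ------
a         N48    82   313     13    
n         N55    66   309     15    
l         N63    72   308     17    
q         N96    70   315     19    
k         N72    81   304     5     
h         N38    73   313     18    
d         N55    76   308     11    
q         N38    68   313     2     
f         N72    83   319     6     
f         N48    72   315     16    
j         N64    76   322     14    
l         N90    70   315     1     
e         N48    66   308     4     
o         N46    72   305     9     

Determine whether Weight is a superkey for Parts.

All 14 rows have distinct Weight values, so Weight → (all attributes) holds and Weight is a superkey.

Yes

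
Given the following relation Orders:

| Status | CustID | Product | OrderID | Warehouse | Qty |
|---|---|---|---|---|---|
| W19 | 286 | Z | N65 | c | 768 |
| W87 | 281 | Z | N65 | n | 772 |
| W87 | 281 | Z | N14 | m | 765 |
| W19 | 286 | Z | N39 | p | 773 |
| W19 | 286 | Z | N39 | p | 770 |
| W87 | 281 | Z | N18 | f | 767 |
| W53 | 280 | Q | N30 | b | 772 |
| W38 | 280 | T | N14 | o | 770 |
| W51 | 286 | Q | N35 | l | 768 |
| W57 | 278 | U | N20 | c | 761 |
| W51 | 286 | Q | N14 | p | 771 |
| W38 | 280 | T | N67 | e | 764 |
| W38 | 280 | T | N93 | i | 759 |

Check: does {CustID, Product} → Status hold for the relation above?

Yes

(CustID=286, Product=Z): 3 rows → Status = W19, W19, W19 ✓
(CustID=281, Product=Z): 3 rows → Status = W87, W87, W87 ✓
(CustID=280, Product=Q): 1 row → Status = W53 ✓
(CustID=280, Product=T): 3 rows → Status = W38, W38, W38 ✓
(CustID=286, Product=Q): 2 rows → Status = W51, W51 ✓
(CustID=278, Product=U): 1 row → Status = W57 ✓
Every {CustID, Product} value is associated with a single Status value, so {CustID, Product} → Status holds.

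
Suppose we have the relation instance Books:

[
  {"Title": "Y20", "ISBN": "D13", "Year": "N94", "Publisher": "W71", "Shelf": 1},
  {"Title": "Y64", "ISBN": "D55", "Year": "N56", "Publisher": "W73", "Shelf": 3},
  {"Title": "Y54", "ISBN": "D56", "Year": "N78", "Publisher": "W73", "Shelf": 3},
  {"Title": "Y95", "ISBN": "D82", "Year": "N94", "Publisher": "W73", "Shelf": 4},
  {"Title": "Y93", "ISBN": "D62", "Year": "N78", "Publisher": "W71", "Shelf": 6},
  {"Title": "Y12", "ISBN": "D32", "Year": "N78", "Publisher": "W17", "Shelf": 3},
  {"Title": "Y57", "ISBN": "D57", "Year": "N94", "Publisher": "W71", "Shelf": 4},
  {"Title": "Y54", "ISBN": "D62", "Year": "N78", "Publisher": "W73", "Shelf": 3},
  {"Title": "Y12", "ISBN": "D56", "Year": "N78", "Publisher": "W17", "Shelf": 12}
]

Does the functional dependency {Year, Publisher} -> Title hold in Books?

No

(Year=N94, Publisher=W71): 2 rows → Title takes values {Y20, Y57} — violation
(Year=N56, Publisher=W73): 1 row → Title = Y64 ✓
(Year=N78, Publisher=W73): 2 rows → Title = Y54, Y54 ✓
(Year=N94, Publisher=W73): 1 row → Title = Y95 ✓
(Year=N78, Publisher=W71): 1 row → Title = Y93 ✓
(Year=N78, Publisher=W17): 2 rows → Title = Y12, Y12 ✓
Two rows agree on {Year, Publisher} but differ on Title, so {Year, Publisher} -> Title does not hold.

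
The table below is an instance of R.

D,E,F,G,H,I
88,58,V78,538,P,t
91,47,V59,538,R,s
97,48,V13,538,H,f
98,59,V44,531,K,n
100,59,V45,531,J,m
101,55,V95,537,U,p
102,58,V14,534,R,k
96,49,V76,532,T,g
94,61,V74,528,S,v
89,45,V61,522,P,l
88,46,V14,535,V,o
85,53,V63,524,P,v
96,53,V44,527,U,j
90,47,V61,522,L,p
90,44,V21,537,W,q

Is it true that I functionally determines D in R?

No

I=t: 1 row → D = 88 ✓
I=s: 1 row → D = 91 ✓
I=f: 1 row → D = 97 ✓
I=n: 1 row → D = 98 ✓
I=m: 1 row → D = 100 ✓
I=p: 2 rows → D takes values {101, 90} — violation
I=k: 1 row → D = 102 ✓
I=g: 1 row → D = 96 ✓
I=v: 2 rows → D takes values {94, 85} — violation
I=l: 1 row → D = 89 ✓
I=o: 1 row → D = 88 ✓
I=j: 1 row → D = 96 ✓
I=q: 1 row → D = 90 ✓
Two rows agree on I but differ on D, so I → D does not hold.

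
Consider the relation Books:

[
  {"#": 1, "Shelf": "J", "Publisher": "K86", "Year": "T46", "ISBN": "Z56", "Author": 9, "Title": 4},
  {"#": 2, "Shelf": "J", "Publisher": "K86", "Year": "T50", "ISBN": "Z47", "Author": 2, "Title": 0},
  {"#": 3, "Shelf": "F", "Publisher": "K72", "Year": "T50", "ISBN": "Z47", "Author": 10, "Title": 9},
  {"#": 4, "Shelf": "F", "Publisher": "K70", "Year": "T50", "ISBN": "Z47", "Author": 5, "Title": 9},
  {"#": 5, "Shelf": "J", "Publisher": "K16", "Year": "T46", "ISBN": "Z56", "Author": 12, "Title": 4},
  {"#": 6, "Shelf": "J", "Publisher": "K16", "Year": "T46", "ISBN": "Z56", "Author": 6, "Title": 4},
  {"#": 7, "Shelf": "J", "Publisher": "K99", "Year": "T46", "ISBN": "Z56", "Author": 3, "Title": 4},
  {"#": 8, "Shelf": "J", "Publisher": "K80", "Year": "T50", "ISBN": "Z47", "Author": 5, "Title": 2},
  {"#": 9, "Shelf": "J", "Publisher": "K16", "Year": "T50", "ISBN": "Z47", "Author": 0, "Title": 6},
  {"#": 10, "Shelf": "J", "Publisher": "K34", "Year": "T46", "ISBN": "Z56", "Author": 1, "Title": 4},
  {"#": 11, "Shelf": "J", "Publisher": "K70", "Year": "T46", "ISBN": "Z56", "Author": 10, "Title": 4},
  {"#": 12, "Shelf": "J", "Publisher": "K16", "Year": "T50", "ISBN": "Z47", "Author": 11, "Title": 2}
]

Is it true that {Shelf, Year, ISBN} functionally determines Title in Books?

(Shelf=J, Year=T46, ISBN=Z56): rows 1, 5, 6, 7, 10, 11 → Title = 4, 4, 4, 4, 4, 4 ✓
(Shelf=J, Year=T50, ISBN=Z47): rows 2, 8, 9, 12 → Title takes values {0, 2, 6} — violation
(Shelf=F, Year=T50, ISBN=Z47): rows 3, 4 → Title = 9, 9 ✓
Two rows agree on {Shelf, Year, ISBN} but differ on Title, so {Shelf, Year, ISBN} → Title does not hold.

No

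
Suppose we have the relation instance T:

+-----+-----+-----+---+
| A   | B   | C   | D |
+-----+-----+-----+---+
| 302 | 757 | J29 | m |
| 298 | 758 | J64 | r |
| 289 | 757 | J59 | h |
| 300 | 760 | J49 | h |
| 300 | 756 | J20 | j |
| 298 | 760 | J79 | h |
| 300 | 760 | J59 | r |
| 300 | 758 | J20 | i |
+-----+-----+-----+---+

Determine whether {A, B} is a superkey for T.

No

Two distinct rows share (A=300, B=760), so {A, B} does not determine every attribute — not a superkey.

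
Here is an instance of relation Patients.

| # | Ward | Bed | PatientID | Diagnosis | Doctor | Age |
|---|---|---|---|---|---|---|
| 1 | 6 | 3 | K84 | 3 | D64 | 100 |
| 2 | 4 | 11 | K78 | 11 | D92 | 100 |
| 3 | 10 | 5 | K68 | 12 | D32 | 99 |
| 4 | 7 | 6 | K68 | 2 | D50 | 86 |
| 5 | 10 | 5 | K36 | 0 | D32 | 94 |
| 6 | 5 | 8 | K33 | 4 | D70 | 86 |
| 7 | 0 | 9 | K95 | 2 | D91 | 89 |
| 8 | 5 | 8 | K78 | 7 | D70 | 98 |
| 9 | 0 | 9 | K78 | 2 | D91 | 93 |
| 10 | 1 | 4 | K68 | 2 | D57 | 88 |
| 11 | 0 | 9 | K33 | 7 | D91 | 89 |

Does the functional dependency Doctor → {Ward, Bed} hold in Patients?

Doctor=D64: row 1 → {Ward,Bed} = (6, 3) ✓
Doctor=D92: row 2 → {Ward,Bed} = (4, 11) ✓
Doctor=D32: rows 3, 5 → {Ward,Bed} = (10, 5), (10, 5) ✓
Doctor=D50: row 4 → {Ward,Bed} = (7, 6) ✓
Doctor=D70: rows 6, 8 → {Ward,Bed} = (5, 8), (5, 8) ✓
Doctor=D91: rows 7, 9, 11 → {Ward,Bed} = (0, 9), (0, 9), (0, 9) ✓
Doctor=D57: row 10 → {Ward,Bed} = (1, 4) ✓
Every Doctor value is associated with a single {Ward, Bed} value, so Doctor → {Ward, Bed} holds.

Yes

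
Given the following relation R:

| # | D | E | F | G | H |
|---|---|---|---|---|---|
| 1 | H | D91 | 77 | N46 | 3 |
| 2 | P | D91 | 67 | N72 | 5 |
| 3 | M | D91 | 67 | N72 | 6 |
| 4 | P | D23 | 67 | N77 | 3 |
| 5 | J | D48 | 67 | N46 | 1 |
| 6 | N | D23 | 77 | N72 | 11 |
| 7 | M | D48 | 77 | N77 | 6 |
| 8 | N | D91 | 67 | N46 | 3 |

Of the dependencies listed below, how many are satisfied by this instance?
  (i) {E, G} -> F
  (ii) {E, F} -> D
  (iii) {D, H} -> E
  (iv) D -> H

(i) {E, G} -> F: (E=D91, G=N46): rows 1, 8 → F takes values {77, 67} — violation — fails.
(ii) {E, F} -> D: (E=D91, F=67): rows 2, 3, 8 → D takes values {P, M, N} — violation — fails.
(iii) {D, H} -> E: (D=M, H=6): rows 3, 7 → E takes values {D91, D48} — violation — fails.
(iv) D -> H: D=P: rows 2, 4 → H takes values {5, 3} — violation; D=N: rows 6, 8 → H takes values {11, 3} — violation — fails.
None of the 4 dependencies hold.

0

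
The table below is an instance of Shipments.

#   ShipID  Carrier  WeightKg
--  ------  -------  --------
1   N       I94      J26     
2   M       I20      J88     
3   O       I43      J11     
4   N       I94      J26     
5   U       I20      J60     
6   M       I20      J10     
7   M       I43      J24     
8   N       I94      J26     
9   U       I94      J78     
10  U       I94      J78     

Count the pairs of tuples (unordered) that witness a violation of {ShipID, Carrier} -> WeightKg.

1

(ShipID=N, Carrier=I94): all 3 rows agree on WeightKg — 0 pairs.
(ShipID=M, Carrier=I20): violating pairs (2,6) — 1 pair.
(ShipID=U, Carrier=I94): all 2 rows agree on WeightKg — 0 pairs.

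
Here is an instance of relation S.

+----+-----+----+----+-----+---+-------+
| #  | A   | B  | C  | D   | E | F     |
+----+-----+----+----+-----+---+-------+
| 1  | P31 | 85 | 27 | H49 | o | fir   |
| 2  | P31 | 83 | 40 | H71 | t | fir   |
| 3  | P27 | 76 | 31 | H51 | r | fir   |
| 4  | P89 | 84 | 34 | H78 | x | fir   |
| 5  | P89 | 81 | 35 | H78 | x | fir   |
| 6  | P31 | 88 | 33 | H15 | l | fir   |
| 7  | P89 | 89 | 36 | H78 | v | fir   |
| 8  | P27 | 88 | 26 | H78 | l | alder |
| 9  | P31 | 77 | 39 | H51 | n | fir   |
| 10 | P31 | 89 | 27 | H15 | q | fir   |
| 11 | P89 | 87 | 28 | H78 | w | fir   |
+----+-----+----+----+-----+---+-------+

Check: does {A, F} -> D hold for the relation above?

No

(A=P31, F=fir): rows 1, 2, 6, 9, 10 → D takes values {H49, H71, H15, H51} — violation
(A=P27, F=fir): row 3 → D = H51 ✓
(A=P89, F=fir): rows 4, 5, 7, 11 → D = H78, H78, H78, H78 ✓
(A=P27, F=alder): row 8 → D = H78 ✓
Two rows agree on {A, F} but differ on D, so {A, F} -> D does not hold.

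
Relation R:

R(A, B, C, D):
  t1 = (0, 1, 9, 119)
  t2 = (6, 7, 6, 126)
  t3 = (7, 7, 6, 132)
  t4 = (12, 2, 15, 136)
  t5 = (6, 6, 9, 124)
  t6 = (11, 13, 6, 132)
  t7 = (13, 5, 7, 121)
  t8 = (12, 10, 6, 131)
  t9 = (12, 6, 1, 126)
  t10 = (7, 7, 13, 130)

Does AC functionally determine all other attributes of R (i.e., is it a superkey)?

Yes

All 10 rows have distinct AC values, so AC → (all attributes) holds and AC is a superkey.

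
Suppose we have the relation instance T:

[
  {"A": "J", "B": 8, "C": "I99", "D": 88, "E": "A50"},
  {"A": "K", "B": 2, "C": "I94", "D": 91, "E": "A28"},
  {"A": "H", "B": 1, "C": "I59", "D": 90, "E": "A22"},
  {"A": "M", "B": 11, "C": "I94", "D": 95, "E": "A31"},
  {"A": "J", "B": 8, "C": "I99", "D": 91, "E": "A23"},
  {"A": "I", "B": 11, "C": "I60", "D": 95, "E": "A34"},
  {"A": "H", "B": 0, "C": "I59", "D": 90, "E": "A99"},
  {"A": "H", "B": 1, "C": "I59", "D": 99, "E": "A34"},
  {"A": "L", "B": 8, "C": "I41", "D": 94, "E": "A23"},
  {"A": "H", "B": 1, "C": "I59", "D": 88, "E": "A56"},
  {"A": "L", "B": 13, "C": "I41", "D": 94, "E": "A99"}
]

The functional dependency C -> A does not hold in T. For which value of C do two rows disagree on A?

C=I99: 2 rows → A = J, J ✓
C=I94: 2 rows → A takes values {K, M} — violation
C=I59: 4 rows → A = H, H, H, H ✓
C=I60: 1 row → A = I ✓
C=I41: 2 rows → A = L, L ✓
The only C value with inconsistent A is C=I94.

I94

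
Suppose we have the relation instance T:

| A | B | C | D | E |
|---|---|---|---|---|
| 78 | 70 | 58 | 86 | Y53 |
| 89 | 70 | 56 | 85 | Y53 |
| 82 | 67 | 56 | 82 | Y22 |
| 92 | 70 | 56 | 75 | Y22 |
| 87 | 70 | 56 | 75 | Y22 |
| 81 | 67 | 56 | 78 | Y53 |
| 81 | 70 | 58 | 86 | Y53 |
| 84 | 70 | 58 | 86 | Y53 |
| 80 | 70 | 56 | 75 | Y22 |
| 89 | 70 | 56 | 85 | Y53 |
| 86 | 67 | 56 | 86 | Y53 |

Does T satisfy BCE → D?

(B=70, C=58, E=Y53): 3 rows → D = 86, 86, 86 ✓
(B=70, C=56, E=Y53): 2 rows → D = 85, 85 ✓
(B=67, C=56, E=Y22): 1 row → D = 82 ✓
(B=70, C=56, E=Y22): 3 rows → D = 75, 75, 75 ✓
(B=67, C=56, E=Y53): 2 rows → D takes values {78, 86} — violation
Two rows agree on BCE but differ on D, so BCE → D does not hold.

No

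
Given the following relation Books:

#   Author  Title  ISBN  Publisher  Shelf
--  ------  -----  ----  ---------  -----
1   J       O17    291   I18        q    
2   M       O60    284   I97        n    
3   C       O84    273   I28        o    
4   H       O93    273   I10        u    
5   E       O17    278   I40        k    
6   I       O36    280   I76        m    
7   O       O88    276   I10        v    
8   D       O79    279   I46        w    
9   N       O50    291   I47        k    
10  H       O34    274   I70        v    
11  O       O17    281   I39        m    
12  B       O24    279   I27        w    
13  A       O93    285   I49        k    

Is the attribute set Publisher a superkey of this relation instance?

Rows 4 and 7 have the same Publisher value Publisher=I10 but are distinct tuples, so Publisher does not determine every attribute — not a superkey.

No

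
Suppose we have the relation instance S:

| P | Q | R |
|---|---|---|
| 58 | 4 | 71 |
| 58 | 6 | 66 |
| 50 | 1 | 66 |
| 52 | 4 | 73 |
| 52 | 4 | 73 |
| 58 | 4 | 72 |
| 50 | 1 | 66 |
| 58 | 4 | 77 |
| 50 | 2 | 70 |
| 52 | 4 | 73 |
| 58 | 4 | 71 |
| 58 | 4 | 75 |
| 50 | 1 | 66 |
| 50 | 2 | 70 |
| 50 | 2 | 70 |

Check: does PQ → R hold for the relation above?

No

(P=58, Q=4): 5 rows → R takes values {71, 72, 77, 75} — violation
(P=58, Q=6): 1 row → R = 66 ✓
(P=50, Q=1): 3 rows → R = 66, 66, 66 ✓
(P=52, Q=4): 3 rows → R = 73, 73, 73 ✓
(P=50, Q=2): 3 rows → R = 70, 70, 70 ✓
Two rows agree on PQ but differ on R, so PQ → R does not hold.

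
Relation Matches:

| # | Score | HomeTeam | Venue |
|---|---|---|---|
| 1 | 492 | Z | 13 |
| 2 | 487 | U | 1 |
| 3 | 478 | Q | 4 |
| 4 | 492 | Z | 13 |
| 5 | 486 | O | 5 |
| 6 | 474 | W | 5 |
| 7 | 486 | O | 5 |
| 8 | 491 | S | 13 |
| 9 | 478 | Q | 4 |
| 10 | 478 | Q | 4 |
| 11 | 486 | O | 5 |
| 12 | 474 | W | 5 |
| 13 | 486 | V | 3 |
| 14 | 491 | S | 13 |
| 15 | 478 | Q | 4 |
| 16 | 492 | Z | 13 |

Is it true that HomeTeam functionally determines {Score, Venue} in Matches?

Yes

HomeTeam=Z: rows 1, 4, 16 → {Score,Venue} = (492, 13), (492, 13), (492, 13) ✓
HomeTeam=U: row 2 → {Score,Venue} = (487, 1) ✓
HomeTeam=Q: rows 3, 9, 10, 15 → {Score,Venue} = (478, 4), (478, 4), (478, 4), (478, 4) ✓
HomeTeam=O: rows 5, 7, 11 → {Score,Venue} = (486, 5), (486, 5), (486, 5) ✓
HomeTeam=W: rows 6, 12 → {Score,Venue} = (474, 5), (474, 5) ✓
HomeTeam=S: rows 8, 14 → {Score,Venue} = (491, 13), (491, 13) ✓
HomeTeam=V: row 13 → {Score,Venue} = (486, 3) ✓
Every HomeTeam value is associated with a single {Score, Venue} value, so HomeTeam -> {Score, Venue} holds.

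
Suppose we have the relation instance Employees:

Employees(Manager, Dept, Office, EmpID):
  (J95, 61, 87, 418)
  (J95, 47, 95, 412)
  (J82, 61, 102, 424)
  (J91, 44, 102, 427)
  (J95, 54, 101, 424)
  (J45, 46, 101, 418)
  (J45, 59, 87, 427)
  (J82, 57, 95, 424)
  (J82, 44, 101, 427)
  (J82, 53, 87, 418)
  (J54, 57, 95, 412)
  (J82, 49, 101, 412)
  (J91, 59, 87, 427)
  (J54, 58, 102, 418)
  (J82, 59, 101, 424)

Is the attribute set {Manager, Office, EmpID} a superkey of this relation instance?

All 15 rows have distinct {Manager, Office, EmpID} values, so {Manager, Office, EmpID} → (all attributes) holds and {Manager, Office, EmpID} is a superkey.

Yes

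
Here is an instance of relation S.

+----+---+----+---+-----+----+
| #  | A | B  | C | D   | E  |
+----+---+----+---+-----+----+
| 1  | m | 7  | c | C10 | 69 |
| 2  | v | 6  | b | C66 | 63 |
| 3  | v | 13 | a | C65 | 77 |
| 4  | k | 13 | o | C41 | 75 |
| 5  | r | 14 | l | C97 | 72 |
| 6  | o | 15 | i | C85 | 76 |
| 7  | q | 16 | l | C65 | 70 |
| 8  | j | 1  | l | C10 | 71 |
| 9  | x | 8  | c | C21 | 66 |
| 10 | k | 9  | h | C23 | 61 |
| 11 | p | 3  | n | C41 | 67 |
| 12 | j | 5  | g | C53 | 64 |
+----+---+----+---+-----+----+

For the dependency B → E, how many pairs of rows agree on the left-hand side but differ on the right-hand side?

1

B=13: violating pairs (3,4) — 1 pair.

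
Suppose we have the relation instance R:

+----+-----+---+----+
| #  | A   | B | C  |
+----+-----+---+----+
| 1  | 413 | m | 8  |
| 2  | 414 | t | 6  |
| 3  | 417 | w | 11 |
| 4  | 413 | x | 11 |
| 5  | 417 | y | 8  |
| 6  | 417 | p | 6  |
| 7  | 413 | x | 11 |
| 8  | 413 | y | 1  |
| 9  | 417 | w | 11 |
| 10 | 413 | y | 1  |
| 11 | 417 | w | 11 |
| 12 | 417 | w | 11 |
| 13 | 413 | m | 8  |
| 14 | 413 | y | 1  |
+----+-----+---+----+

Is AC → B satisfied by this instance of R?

Yes

(A=413, C=8): rows 1, 13 → B = m, m ✓
(A=414, C=6): row 2 → B = t ✓
(A=417, C=11): rows 3, 9, 11, 12 → B = w, w, w, w ✓
(A=413, C=11): rows 4, 7 → B = x, x ✓
(A=417, C=8): row 5 → B = y ✓
(A=417, C=6): row 6 → B = p ✓
(A=413, C=1): rows 8, 10, 14 → B = y, y, y ✓
Every AC value is associated with a single B value, so AC → B holds.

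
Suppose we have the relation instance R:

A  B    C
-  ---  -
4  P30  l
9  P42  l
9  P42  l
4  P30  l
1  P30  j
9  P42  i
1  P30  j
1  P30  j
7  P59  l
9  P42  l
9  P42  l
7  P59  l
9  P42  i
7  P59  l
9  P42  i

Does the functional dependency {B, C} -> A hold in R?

(B=P30, C=l): 2 rows → A = 4, 4 ✓
(B=P42, C=l): 4 rows → A = 9, 9, 9, 9 ✓
(B=P30, C=j): 3 rows → A = 1, 1, 1 ✓
(B=P42, C=i): 3 rows → A = 9, 9, 9 ✓
(B=P59, C=l): 3 rows → A = 7, 7, 7 ✓
Every {B, C} value is associated with a single A value, so {B, C} -> A holds.

Yes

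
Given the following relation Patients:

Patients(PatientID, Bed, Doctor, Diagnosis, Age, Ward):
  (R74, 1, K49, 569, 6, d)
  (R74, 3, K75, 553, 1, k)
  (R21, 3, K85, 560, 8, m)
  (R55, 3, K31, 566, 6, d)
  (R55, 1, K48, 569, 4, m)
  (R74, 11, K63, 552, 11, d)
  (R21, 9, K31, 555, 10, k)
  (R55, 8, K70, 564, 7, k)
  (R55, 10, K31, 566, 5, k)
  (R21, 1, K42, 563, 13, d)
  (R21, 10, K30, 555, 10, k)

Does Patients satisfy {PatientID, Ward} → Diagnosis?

No

(PatientID=R74, Ward=d): 2 rows → Diagnosis takes values {569, 552} — violation
(PatientID=R74, Ward=k): 1 row → Diagnosis = 553 ✓
(PatientID=R21, Ward=m): 1 row → Diagnosis = 560 ✓
(PatientID=R55, Ward=d): 1 row → Diagnosis = 566 ✓
(PatientID=R55, Ward=m): 1 row → Diagnosis = 569 ✓
(PatientID=R21, Ward=k): 2 rows → Diagnosis = 555, 555 ✓
(PatientID=R55, Ward=k): 2 rows → Diagnosis takes values {564, 566} — violation
(PatientID=R21, Ward=d): 1 row → Diagnosis = 563 ✓
Two rows agree on {PatientID, Ward} but differ on Diagnosis, so {PatientID, Ward} → Diagnosis does not hold.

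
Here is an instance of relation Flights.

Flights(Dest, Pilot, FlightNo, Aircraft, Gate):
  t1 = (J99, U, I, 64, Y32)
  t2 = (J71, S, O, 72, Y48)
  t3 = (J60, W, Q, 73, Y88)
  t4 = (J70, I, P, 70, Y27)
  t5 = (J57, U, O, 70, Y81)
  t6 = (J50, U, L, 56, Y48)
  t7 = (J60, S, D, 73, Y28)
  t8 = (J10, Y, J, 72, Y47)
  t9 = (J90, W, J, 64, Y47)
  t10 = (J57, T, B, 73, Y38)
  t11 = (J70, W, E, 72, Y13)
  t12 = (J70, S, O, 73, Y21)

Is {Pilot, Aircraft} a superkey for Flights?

Rows 7 and 12 have the same {Pilot, Aircraft} value (Pilot=S, Aircraft=73) but are distinct tuples, so {Pilot, Aircraft} does not determine every attribute — not a superkey.

No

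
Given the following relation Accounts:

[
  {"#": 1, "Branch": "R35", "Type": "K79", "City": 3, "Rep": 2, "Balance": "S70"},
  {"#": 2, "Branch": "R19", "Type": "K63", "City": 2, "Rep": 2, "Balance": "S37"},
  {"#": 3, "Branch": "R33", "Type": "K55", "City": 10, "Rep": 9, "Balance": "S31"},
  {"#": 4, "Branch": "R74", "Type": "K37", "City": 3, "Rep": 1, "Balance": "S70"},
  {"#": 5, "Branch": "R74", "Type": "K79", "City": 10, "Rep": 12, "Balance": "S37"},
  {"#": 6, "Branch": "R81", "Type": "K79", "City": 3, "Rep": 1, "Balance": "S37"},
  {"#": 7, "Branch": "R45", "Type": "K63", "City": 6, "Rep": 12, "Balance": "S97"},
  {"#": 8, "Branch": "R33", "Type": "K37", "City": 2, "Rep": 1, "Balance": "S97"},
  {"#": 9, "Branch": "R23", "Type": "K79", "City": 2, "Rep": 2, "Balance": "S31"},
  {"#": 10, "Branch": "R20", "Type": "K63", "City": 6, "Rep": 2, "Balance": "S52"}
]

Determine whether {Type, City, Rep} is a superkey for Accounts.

All 10 rows have distinct {Type, City, Rep} values, so {Type, City, Rep} → (all attributes) holds and {Type, City, Rep} is a superkey.

Yes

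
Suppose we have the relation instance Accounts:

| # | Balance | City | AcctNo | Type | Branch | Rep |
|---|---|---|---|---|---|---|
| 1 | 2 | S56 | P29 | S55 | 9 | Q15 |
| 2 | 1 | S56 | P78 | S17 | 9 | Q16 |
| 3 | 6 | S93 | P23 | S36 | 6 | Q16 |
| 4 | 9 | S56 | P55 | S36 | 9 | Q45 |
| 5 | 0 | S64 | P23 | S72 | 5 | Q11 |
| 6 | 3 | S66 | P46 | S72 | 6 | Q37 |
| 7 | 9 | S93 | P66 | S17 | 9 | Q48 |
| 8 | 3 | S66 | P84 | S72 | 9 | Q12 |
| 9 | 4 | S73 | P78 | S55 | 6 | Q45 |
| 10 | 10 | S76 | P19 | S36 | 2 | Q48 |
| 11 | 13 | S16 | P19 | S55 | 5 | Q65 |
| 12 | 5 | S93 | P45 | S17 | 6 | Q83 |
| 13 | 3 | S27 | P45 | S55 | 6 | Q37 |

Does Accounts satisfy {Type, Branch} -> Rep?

No

(Type=S55, Branch=9): row 1 → Rep = Q15 ✓
(Type=S17, Branch=9): rows 2, 7 → Rep takes values {Q16, Q48} — violation
(Type=S36, Branch=6): row 3 → Rep = Q16 ✓
(Type=S36, Branch=9): row 4 → Rep = Q45 ✓
(Type=S72, Branch=5): row 5 → Rep = Q11 ✓
(Type=S72, Branch=6): row 6 → Rep = Q37 ✓
(Type=S72, Branch=9): row 8 → Rep = Q12 ✓
(Type=S55, Branch=6): rows 9, 13 → Rep takes values {Q45, Q37} — violation
(Type=S36, Branch=2): row 10 → Rep = Q48 ✓
(Type=S55, Branch=5): row 11 → Rep = Q65 ✓
(Type=S17, Branch=6): row 12 → Rep = Q83 ✓
Two rows agree on {Type, Branch} but differ on Rep, so {Type, Branch} -> Rep does not hold.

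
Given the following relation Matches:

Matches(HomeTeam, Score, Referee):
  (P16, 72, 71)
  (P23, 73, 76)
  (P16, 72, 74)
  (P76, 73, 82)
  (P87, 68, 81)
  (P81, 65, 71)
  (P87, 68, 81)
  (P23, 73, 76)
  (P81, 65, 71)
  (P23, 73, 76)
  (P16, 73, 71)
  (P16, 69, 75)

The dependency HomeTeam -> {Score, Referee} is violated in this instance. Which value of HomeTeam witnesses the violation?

HomeTeam=P16: 4 rows → {Score,Referee} takes values {(72, 71), (72, 74), (73, 71), (69, 75)} — violation
HomeTeam=P23: 3 rows → {Score,Referee} = (73, 76), (73, 76), (73, 76) ✓
HomeTeam=P76: 1 row → {Score,Referee} = (73, 82) ✓
HomeTeam=P87: 2 rows → {Score,Referee} = (68, 81), (68, 81) ✓
HomeTeam=P81: 2 rows → {Score,Referee} = (65, 71), (65, 71) ✓
The only HomeTeam value with inconsistent RHS is HomeTeam=P16.

P16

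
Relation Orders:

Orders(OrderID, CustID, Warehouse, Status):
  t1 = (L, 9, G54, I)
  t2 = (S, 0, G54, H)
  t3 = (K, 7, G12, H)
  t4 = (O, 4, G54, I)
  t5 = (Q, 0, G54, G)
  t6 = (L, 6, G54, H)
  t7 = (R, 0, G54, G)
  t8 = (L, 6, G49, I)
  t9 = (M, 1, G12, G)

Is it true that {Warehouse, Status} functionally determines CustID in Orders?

(Warehouse=G54, Status=I): rows 1, 4 → CustID takes values {9, 4} — violation
(Warehouse=G54, Status=H): rows 2, 6 → CustID takes values {0, 6} — violation
(Warehouse=G12, Status=H): row 3 → CustID = 7 ✓
(Warehouse=G54, Status=G): rows 5, 7 → CustID = 0, 0 ✓
(Warehouse=G49, Status=I): row 8 → CustID = 6 ✓
(Warehouse=G12, Status=G): row 9 → CustID = 1 ✓
Two rows agree on {Warehouse, Status} but differ on CustID, so {Warehouse, Status} -> CustID does not hold.

No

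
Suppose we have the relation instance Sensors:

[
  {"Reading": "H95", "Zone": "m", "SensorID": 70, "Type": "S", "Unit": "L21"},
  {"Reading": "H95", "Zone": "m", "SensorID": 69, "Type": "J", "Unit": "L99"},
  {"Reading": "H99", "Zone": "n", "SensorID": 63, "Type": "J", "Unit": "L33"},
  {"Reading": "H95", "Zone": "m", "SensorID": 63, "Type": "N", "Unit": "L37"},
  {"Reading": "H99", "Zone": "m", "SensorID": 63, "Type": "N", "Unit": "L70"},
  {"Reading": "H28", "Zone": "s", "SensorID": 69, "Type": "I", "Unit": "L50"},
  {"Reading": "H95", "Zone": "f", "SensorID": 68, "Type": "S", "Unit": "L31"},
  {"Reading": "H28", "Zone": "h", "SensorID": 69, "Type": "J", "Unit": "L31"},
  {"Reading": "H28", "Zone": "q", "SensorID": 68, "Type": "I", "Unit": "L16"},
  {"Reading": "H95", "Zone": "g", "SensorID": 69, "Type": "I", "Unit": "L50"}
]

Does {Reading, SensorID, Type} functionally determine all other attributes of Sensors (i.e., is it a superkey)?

Yes

All 10 rows have distinct {Reading, SensorID, Type} values, so {Reading, SensorID, Type} → (all attributes) holds and {Reading, SensorID, Type} is a superkey.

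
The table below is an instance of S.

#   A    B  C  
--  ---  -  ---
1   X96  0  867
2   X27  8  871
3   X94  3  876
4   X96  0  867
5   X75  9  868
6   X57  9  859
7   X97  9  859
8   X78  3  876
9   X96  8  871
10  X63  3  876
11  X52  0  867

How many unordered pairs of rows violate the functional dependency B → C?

B=0: all 3 rows agree on C — 0 pairs.
B=8: all 2 rows agree on C — 0 pairs.
B=3: all 3 rows agree on C — 0 pairs.
B=9: violating pairs (5,6), (5,7) — 2 pairs.

2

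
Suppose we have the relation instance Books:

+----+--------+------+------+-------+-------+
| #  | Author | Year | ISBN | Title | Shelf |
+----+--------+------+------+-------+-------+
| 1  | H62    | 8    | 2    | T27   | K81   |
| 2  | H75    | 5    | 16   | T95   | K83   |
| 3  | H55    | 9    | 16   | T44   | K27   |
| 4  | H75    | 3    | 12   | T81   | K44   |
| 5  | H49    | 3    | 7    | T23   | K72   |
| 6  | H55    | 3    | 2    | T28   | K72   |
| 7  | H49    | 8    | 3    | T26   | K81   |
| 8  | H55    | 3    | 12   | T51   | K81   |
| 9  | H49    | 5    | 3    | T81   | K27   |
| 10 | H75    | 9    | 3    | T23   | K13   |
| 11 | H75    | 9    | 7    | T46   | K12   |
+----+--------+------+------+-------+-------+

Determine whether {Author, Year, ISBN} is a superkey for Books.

All 11 rows have distinct {Author, Year, ISBN} values, so {Author, Year, ISBN} → (all attributes) holds and {Author, Year, ISBN} is a superkey.

Yes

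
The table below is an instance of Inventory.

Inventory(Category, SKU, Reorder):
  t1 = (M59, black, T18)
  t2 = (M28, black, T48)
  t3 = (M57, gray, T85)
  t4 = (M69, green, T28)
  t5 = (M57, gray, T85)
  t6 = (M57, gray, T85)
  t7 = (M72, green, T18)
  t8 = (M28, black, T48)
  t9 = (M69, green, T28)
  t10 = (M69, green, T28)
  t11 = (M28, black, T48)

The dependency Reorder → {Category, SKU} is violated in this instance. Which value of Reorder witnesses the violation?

T18

Reorder=T18: rows 1, 7 → {Category,SKU} takes values {(M59, black), (M72, green)} — violation
Reorder=T48: rows 2, 8, 11 → {Category,SKU} = (M28, black), (M28, black), (M28, black) ✓
Reorder=T85: rows 3, 5, 6 → {Category,SKU} = (M57, gray), (M57, gray), (M57, gray) ✓
Reorder=T28: rows 4, 9, 10 → {Category,SKU} = (M69, green), (M69, green), (M69, green) ✓
The only Reorder value with inconsistent RHS is Reorder=T18.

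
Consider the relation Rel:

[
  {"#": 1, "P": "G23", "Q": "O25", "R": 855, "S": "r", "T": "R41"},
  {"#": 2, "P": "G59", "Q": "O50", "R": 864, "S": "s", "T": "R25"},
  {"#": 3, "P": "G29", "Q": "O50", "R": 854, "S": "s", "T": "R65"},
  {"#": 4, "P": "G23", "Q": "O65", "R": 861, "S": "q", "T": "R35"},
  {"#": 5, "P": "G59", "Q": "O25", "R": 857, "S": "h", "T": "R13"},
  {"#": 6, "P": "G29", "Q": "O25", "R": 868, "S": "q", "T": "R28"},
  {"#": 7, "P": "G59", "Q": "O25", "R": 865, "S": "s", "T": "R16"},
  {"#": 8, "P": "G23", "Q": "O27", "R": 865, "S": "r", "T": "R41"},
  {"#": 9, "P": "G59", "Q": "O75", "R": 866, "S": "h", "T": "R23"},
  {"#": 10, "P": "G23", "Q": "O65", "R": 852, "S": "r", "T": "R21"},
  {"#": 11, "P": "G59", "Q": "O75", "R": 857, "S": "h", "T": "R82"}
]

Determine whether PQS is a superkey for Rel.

Rows 9 and 11 have the same PQS value (P=G59, Q=O75, S=h) but are distinct tuples, so PQS does not determine every attribute — not a superkey.

No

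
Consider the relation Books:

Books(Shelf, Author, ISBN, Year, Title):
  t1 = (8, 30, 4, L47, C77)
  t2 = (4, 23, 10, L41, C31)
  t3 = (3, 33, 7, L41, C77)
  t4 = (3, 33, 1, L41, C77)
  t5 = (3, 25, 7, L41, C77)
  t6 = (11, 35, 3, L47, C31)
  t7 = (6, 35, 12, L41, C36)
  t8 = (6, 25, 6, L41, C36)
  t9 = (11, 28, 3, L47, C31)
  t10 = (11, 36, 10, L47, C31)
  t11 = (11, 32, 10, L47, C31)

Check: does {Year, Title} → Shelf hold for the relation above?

(Year=L47, Title=C77): row 1 → Shelf = 8 ✓
(Year=L41, Title=C31): row 2 → Shelf = 4 ✓
(Year=L41, Title=C77): rows 3, 4, 5 → Shelf = 3, 3, 3 ✓
(Year=L47, Title=C31): rows 6, 9, 10, 11 → Shelf = 11, 11, 11, 11 ✓
(Year=L41, Title=C36): rows 7, 8 → Shelf = 6, 6 ✓
Every {Year, Title} value is associated with a single Shelf value, so {Year, Title} → Shelf holds.

Yes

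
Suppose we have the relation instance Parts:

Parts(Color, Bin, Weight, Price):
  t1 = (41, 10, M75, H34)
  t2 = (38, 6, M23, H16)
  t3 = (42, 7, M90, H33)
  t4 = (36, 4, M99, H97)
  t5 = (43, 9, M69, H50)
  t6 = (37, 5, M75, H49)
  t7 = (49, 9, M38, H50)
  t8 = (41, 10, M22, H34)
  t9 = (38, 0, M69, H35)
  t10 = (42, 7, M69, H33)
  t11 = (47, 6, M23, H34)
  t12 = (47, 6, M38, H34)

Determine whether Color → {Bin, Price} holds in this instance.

No

Color=41: rows 1, 8 → {Bin,Price} = (10, H34), (10, H34) ✓
Color=38: rows 2, 9 → {Bin,Price} takes values {(6, H16), (0, H35)} — violation
Color=42: rows 3, 10 → {Bin,Price} = (7, H33), (7, H33) ✓
Color=36: row 4 → {Bin,Price} = (4, H97) ✓
Color=43: row 5 → {Bin,Price} = (9, H50) ✓
Color=37: row 6 → {Bin,Price} = (5, H49) ✓
Color=49: row 7 → {Bin,Price} = (9, H50) ✓
Color=47: rows 11, 12 → {Bin,Price} = (6, H34), (6, H34) ✓
Two rows agree on Color but differ on {Bin, Price}, so Color → {Bin, Price} does not hold.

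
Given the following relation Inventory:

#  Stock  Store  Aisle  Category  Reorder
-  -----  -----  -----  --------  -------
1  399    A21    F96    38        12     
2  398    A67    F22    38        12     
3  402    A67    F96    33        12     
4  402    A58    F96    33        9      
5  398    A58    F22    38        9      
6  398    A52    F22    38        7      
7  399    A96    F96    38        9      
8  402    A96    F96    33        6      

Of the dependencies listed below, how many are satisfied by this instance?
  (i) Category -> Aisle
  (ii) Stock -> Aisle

1

(i) Category -> Aisle: Category=38: rows 1, 2, 5, 6, 7 → Aisle takes values {F96, F22} — violation — fails.
(ii) Stock -> Aisle: every LHS value maps to a single RHS value — holds.
1 of the 2 dependencies holds.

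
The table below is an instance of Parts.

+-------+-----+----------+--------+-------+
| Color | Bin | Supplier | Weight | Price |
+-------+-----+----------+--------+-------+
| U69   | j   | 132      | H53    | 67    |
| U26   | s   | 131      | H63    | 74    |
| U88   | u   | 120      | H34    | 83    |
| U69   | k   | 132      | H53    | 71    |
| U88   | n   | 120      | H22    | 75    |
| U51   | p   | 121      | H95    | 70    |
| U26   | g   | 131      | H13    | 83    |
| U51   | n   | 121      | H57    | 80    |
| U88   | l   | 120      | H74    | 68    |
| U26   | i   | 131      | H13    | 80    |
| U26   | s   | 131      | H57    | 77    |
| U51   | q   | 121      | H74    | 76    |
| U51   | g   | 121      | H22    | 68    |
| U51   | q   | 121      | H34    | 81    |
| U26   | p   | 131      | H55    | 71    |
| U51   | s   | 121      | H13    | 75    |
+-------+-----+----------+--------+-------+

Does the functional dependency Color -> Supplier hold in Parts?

Yes

Color=U69: 2 rows → Supplier = 132, 132 ✓
Color=U26: 5 rows → Supplier = 131, 131, 131, 131, 131 ✓
Color=U88: 3 rows → Supplier = 120, 120, 120 ✓
Color=U51: 6 rows → Supplier = 121, 121, 121, 121, 121, 121 ✓
Every Color value is associated with a single Supplier value, so Color -> Supplier holds.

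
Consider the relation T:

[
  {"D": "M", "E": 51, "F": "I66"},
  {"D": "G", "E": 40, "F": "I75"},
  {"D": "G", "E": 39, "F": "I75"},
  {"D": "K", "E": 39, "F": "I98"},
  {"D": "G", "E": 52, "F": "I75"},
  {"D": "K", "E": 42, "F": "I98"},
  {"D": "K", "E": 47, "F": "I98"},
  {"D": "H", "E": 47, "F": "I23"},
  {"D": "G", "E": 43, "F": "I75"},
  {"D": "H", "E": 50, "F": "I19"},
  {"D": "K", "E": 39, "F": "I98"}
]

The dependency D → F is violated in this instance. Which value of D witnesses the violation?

D=M: 1 row → F = I66 ✓
D=G: 4 rows → F = I75, I75, I75, I75 ✓
D=K: 4 rows → F = I98, I98, I98, I98 ✓
D=H: 2 rows → F takes values {I23, I19} — violation
The only D value with inconsistent F is D=H.

H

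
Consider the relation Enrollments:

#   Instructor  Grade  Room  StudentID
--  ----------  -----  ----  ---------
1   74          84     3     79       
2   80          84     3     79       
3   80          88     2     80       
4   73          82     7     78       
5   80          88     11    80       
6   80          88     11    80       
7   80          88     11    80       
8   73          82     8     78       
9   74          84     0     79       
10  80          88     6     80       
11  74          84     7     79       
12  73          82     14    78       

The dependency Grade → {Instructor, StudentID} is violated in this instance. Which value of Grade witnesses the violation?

Grade=84: rows 1, 2, 9, 11 → {Instructor,StudentID} takes values {(74, 79), (80, 79)} — violation
Grade=88: rows 3, 5, 6, 7, 10 → {Instructor,StudentID} = (80, 80), (80, 80), (80, 80), (80, 80), (80, 80) ✓
Grade=82: rows 4, 8, 12 → {Instructor,StudentID} = (73, 78), (73, 78), (73, 78) ✓
The only Grade value with inconsistent RHS is Grade=84.

84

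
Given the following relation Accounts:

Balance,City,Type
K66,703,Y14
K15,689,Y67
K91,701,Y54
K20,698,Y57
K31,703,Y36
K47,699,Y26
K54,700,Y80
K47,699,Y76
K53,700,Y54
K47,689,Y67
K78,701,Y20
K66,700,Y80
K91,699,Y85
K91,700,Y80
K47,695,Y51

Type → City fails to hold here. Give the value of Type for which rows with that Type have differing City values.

Type=Y14: 1 row → City = 703 ✓
Type=Y67: 2 rows → City = 689, 689 ✓
Type=Y54: 2 rows → City takes values {701, 700} — violation
Type=Y57: 1 row → City = 698 ✓
Type=Y36: 1 row → City = 703 ✓
Type=Y26: 1 row → City = 699 ✓
Type=Y80: 3 rows → City = 700, 700, 700 ✓
Type=Y76: 1 row → City = 699 ✓
Type=Y20: 1 row → City = 701 ✓
Type=Y85: 1 row → City = 699 ✓
Type=Y51: 1 row → City = 695 ✓
The only Type value with inconsistent City is Type=Y54.

Y54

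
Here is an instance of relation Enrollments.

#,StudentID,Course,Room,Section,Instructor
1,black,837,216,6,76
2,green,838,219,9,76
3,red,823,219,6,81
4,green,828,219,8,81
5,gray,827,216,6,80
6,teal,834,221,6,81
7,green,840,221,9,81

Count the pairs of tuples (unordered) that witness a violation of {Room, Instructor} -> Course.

2

(Room=219, Instructor=81): violating pairs (3,4) — 1 pair.
(Room=221, Instructor=81): violating pairs (6,7) — 1 pair.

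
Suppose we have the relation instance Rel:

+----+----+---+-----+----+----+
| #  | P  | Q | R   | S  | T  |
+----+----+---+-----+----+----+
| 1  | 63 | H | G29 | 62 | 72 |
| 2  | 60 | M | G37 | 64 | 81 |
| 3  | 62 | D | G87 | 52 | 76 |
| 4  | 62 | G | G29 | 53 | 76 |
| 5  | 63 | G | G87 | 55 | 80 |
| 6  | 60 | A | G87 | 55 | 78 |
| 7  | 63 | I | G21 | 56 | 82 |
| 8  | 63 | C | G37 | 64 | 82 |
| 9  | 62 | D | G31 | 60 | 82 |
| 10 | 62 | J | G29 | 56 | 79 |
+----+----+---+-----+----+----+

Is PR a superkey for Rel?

No

Rows 4 and 10 have the same PR value (P=62, R=G29) but are distinct tuples, so PR does not determine every attribute — not a superkey.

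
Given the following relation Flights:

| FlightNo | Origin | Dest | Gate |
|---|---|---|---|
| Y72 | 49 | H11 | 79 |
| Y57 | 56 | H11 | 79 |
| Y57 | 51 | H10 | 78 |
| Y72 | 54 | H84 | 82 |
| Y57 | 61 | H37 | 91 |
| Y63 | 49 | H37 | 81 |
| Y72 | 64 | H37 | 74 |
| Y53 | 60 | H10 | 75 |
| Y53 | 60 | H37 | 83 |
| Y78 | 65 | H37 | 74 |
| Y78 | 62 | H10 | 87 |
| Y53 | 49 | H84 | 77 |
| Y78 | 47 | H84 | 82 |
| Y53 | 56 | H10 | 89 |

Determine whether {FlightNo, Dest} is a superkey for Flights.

Two distinct rows share (FlightNo=Y53, Dest=H10), so {FlightNo, Dest} does not determine every attribute — not a superkey.

No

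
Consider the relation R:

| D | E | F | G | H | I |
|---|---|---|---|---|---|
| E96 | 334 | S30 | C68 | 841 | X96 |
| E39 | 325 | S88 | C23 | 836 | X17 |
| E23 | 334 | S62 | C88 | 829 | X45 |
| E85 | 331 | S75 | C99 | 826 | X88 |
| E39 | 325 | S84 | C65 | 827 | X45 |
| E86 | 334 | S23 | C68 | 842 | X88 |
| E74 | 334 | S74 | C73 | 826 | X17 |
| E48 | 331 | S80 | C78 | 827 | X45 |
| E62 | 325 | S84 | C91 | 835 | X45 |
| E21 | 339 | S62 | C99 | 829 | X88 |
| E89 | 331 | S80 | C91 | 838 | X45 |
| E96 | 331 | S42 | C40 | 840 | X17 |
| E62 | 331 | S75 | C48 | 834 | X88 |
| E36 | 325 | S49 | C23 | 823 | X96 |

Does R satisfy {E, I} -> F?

(E=334, I=X96): 1 row → F = S30 ✓
(E=325, I=X17): 1 row → F = S88 ✓
(E=334, I=X45): 1 row → F = S62 ✓
(E=331, I=X88): 2 rows → F = S75, S75 ✓
(E=325, I=X45): 2 rows → F = S84, S84 ✓
(E=334, I=X88): 1 row → F = S23 ✓
(E=334, I=X17): 1 row → F = S74 ✓
(E=331, I=X45): 2 rows → F = S80, S80 ✓
(E=339, I=X88): 1 row → F = S62 ✓
(E=331, I=X17): 1 row → F = S42 ✓
(E=325, I=X96): 1 row → F = S49 ✓
Every {E, I} value is associated with a single F value, so {E, I} -> F holds.

Yes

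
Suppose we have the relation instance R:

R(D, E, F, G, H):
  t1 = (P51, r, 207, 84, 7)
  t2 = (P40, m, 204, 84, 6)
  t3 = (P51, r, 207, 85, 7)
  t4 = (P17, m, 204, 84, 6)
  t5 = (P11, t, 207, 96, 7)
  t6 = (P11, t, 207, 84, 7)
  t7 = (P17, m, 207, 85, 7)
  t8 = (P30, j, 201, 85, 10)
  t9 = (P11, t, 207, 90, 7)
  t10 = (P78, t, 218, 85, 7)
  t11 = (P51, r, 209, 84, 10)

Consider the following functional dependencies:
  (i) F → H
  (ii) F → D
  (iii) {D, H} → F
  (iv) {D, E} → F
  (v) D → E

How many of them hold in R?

3

(i) F → H: every LHS value maps to a single RHS value — holds.
(ii) F → D: F=207: rows 1, 3, 5, 6, 7, 9 → D takes values {P51, P11, P17} — violation; F=204: rows 2, 4 → D takes values {P40, P17} — violation — fails.
(iii) {D, H} → F: every LHS value maps to a single RHS value — holds.
(iv) {D, E} → F: (D=P51, E=r): rows 1, 3, 11 → F takes values {207, 209} — violation; (D=P17, E=m): rows 4, 7 → F takes values {204, 207} — violation — fails.
(v) D → E: every LHS value maps to a single RHS value — holds.
3 of the 5 dependencies hold.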